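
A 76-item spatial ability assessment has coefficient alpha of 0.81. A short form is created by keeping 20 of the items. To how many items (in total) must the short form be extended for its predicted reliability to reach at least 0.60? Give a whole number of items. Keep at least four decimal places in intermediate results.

27

Short-form reliability: n = 20/76 = 0.2632; r_20 = n·r/(1+(n−1)r) ≈ 0.5288
Length factor from the short form to reach 0.60: n' = 0.60(1 − 0.5288) / [0.5288(1 − 0.60)] ≈ 1.3366
Total items = 1.3366 × 20 = 26.73, rounded up to 27.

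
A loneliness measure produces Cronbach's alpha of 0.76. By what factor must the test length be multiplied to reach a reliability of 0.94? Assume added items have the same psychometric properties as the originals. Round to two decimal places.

Rearranging the Spearman-Brown formula for n,
n = r_target (1 − r_old) / [ r_old (1 − r_target) ]
n = 0.94(1 − 0.76) / [0.76(1 − 0.94)]
n = 0.2256 / 0.0456 ≈ 4.9474

4.95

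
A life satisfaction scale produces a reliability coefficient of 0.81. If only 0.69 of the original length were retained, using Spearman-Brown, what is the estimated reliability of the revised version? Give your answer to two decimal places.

r_new = 0.69·0.81 / [1 + (0.69 − 1)·0.81]
     = 0.5589 / 0.7489 = 0.7463

0.75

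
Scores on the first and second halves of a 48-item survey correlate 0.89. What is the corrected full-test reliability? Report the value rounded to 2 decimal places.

0.94

r_full = 2r_hh / (1 + r_hh) = 2 × 0.89 / (1 + 0.89)
       = 1.7800 / 1.8900 = 0.9418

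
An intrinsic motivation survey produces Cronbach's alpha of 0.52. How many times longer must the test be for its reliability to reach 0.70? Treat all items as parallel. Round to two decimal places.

n = 0.70 × (1 − 0.52) / [ 0.52 × (1 − 0.70) ]
n = 0.3360 / 0.1560 ≈ 2.1538

2.15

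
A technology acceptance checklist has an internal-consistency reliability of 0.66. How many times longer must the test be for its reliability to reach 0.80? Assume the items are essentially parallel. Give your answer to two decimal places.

2.06

n = [0.80 × 0.34] / [0.66 × 0.20]
n = 0.2720 / 0.1320 ≈ 2.0606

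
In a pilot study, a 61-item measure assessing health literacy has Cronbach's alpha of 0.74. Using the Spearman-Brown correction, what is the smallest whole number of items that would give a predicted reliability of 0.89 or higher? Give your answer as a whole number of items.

174

n = 0.89(1 − 0.74) / [0.74(1 − 0.89)]
n = 0.2314 / 0.0814 ≈ 2.8428
2.8428 × 61 = 173.41 → 174 items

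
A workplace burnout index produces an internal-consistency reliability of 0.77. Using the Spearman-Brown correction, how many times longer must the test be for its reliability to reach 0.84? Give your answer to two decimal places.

1.57

Spearman-Brown solved for the length factor n:
n = r_target (1 − r_old) / [ r_old (1 − r_target) ]
n = 0.84(1 − 0.77) / [0.77(1 − 0.84)]
  = 0.1932 / 0.1232 = 1.5682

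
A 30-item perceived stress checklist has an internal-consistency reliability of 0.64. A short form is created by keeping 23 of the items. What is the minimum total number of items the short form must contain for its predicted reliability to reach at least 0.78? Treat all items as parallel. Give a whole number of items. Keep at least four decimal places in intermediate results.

60

First, r for the 23-item form: n = 23/30 = 0.7667, so r_23 = 0.7667·0.64/(1 + (0.7667 − 1)·0.64) = 0.5768
Length factor from the short form to reach 0.78: n' = 0.78(1 − 0.5768) / [0.5768(1 − 0.78)] ≈ 2.6013
Items = 2.6013 × 23 ≈ 59.83 → 60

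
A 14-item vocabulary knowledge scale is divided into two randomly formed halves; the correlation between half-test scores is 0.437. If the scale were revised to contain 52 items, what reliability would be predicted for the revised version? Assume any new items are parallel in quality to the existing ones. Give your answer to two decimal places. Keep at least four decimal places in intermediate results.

0.85

Spearman-Brown correction (n = 2): r_full = 2·0.437/(1 + 0.437) = 0.6082
Length factor from 14 to 52 items: n = 52/14 = 3.7143
r_new = n·r_full / (1 + (n − 1)·r_full) = 2.2590 / 2.6508 ≈ 0.8522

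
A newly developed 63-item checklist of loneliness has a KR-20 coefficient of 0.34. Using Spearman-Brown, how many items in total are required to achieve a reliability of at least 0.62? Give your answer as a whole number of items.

200

Spearman-Brown solved for the length factor n:
n = r*(1 − r) / [ r (1 − r*) ]
n = 0.62(1 − 0.34) / [0.34(1 − 0.62)]
n = 0.4092 / 0.1292 ≈ 3.1672
Items needed = n × 63 = 3.1672 × 63 ≈ 199.53 → round up to 200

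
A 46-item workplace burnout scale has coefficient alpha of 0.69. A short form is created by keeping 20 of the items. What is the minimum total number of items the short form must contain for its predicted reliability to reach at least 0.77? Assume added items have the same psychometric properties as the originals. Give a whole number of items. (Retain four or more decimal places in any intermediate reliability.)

70

Short-form reliability: n = 20/46 = 0.4348; r_20 = n·r/(1+(n−1)r) ≈ 0.4918
Length factor from the short form to reach 0.77: n' = 0.77(1 − 0.4918) / [0.4918(1 − 0.77)] ≈ 3.4595
Items = 3.4595 × 20 ≈ 69.19 → 70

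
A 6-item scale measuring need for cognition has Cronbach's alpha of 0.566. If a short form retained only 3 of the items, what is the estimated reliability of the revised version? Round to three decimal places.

n = 3/6 = 0.5
Apply the Spearman-Brown prophecy formula, r' = nr / [1 + (n − 1)r]:
r_new = 0.5·0.566 / [1 + (0.5 − 1)·0.566]
     = 0.2830 / 0.7170 = 0.3947

0.395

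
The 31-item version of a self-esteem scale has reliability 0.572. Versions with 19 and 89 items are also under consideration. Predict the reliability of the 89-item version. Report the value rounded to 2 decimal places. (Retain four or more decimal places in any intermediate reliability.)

0.79

The 19-item form is not needed; work directly from the 31-item form with n = 89/31 = 2.8710.
r_{89} = n·r / (1 + (n − 1)·r) = 1.6422 / 2.0702 ≈ 0.7933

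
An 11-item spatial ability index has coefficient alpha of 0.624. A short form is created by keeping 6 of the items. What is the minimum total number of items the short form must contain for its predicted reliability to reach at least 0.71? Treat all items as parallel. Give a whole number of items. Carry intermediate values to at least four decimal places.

First, r for the 6-item form: n = 6/11 = 0.5455, so r_6 = 0.5455·0.624/(1 + (0.5455 − 1)·0.624) = 0.4751
Length factor from the short form to reach 0.71: n' = 0.71(1 − 0.4751) / [0.4751(1 − 0.71)] ≈ 2.7049
Items = 2.7049 × 6 ≈ 16.23 → 17

17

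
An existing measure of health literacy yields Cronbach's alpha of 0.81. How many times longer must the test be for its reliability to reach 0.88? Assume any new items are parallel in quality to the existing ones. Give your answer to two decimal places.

1.72

n = 0.88(1 − 0.81) / [0.81(1 − 0.88)]
  = 0.1672 / 0.0972 = 1.7202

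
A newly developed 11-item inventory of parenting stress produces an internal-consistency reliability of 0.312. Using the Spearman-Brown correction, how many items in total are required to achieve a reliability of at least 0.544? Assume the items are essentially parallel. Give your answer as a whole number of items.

29

Invert Spearman-Brown to solve for n:
n = r_target (1 − r_old) / [ r_old (1 − r_target) ]
n = 0.544 × (1 − 0.312) / [ 0.312 × (1 − 0.544) ]
n = 0.374272 / 0.142272 ≈ 2.6307
Items needed = n × 11 = 2.6307 × 11 ≈ 28.94 → round up to 29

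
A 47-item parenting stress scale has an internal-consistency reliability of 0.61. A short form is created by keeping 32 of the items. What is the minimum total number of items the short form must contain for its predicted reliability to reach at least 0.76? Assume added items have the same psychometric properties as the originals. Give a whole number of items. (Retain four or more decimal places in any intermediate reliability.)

Short-form reliability: n = 32/47 = 0.6809; r_32 = n·r/(1+(n−1)r) ≈ 0.5157
Length factor from the short form to reach 0.76: n' = 0.76(1 − 0.5157) / [0.5157(1 − 0.76)] ≈ 2.9739
Total items = 2.9739 × 32 = 95.16, rounded up to 96.

96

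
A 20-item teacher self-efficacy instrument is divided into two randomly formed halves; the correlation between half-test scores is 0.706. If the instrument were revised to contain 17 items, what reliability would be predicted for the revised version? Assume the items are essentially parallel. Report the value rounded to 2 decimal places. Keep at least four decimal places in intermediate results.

First correct the split-half correlation to full-test reliability: r_full = 2 × 0.706 / (1 + 0.706) ≈ 0.8277
Length factor from 20 to 17 items: n = 17/20 = 0.8500
r_new = n·r_full / (1 + (n − 1)·r_full) = 0.7035 / 0.8758 ≈ 0.8033

0.80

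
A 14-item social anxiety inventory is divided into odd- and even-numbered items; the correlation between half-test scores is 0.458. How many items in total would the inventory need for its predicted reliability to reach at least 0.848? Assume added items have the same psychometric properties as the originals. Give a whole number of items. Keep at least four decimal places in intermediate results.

47

r_full = 2(0.458)/(1 + 0.458) = 0.6283
n = r_tgt(1 − r_full) / [r_full(1 − r_tgt)] = 0.848 × 0.3717 / (0.6283 × 0.152) ≈ 3.3005
Items = 3.3005 × 14 ≈ 46.21 → 47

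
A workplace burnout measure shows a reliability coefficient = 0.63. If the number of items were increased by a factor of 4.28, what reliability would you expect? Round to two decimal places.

0.88

r_new = (4.28 × 0.63) / (1 + (4.28 − 1) × 0.63)
     = 2.6964 / 3.0664 = 0.8793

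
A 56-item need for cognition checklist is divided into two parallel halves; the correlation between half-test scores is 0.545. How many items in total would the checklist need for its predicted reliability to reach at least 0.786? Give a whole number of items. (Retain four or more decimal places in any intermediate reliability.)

r_full = 2(0.545)/(1 + 0.545) = 0.7055
Solve Spearman-Brown for n: n = 0.786(1 − 0.7055) / [0.7055(1 − 0.786)] = 1.5332
Items = 1.5332 × 56 ≈ 85.86 → 86

86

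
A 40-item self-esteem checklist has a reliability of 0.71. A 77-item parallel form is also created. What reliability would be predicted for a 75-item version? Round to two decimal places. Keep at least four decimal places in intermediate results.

Only the ratio of lengths matters: n = 75/40 = 1.8750
r_{75} = n·r / (1 + (n − 1)·r) = 1.3312 / 1.6212 ≈ 0.8211

0.82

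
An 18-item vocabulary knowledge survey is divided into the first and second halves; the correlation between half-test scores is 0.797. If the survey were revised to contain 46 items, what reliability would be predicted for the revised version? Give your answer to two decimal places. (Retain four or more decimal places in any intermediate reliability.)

Spearman-Brown correction (n = 2): r_full = 2·0.797/(1 + 0.797) = 0.8870
Then adjust to 46 items: n = 46/18 = 2.5556
r_new = n·r_full / (1 + (n − 1)·r_full) = 2.2668 / 2.3798 ≈ 0.9525

0.95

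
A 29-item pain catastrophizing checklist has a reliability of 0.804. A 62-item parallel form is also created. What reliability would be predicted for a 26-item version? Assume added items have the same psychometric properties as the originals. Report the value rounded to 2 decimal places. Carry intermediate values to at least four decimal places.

Only the ratio of lengths matters: n = 26/29 = 0.8966
r_{26} = n·r / (1 + (n − 1)·r) = 0.7209 / 0.9169 ≈ 0.7862

0.79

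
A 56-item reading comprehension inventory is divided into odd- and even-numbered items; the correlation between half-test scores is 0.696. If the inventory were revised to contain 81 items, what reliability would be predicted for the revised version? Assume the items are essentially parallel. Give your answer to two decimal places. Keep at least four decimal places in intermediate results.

Full-test reliability from the split-half r: r_full = 2(0.696)/(1 + 0.696) = 0.8208
Length factor from 56 to 81 items: n = 81/56 = 1.4464
r_new = n·r_full / (1 + (n − 1)·r_full) = 1.1872 / 1.3664 ≈ 0.8689

0.87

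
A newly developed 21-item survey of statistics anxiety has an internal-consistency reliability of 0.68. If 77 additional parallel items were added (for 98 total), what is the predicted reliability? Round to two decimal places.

0.91

n = 98/21 = 4.6667
By Spearman-Brown, r_new = n r / (1 + (n − 1) r).
r_new = 4.6667·0.68 / [1 + (4.6667 − 1)·0.68]
     = 3.1734 / 3.4934 = 0.9084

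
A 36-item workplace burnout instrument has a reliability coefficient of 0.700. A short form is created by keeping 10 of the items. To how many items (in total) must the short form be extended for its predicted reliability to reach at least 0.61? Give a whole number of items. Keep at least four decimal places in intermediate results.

25

First, r for the 10-item form: n = 10/36 = 0.2778, so r_10 = 0.2778·0.700/(1 + (0.2778 − 1)·0.700) = 0.3933
Length factor from the short form to reach 0.61: n' = 0.61(1 − 0.3933) / [0.3933(1 − 0.61)] ≈ 2.4128
Total items = 2.4128 × 10 = 24.13, rounded up to 25.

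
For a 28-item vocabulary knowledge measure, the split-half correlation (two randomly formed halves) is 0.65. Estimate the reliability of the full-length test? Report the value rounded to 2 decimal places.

r_full = 2(0.65) / (1 + 0.65)
       = 1.3000 / 1.6500 = 0.7879

0.79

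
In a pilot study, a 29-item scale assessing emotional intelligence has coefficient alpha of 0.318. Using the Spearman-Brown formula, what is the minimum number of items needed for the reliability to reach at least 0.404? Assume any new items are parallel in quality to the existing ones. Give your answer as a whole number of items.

n = [0.404 × 0.682] / [0.318 × 0.596]
n = 0.275528 / 0.189528 ≈ 1.4538
Items needed = n × 29 = 1.4538 × 29 ≈ 42.16 → round up to 43

43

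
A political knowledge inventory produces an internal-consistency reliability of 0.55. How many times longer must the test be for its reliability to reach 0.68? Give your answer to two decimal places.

Rearranging the Spearman-Brown formula for n,
n = r*(1 − r) / [ r (1 − r*) ]
n = [0.68 × 0.45] / [0.55 × 0.32]
n = 0.3060 / 0.1760 ≈ 1.7386

1.74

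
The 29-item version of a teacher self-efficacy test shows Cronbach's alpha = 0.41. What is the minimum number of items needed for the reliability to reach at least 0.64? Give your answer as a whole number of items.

75

Rearranging the Spearman-Brown formula for n,
n = r_target (1 − r_old) / [ r_old (1 − r_target) ]
n = 0.64(1 − 0.41) / [0.41(1 − 0.64)]
  = 0.3776 / 0.1476 = 2.5583
So the test needs 2.5583 × 29 ≈ 74.19 items; rounding up, 75.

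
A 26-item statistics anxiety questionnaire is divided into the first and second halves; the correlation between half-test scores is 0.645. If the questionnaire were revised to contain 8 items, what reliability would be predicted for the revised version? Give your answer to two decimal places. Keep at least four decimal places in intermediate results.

0.53

Full-test reliability from the split-half r: r_full = 2(0.645)/(1 + 0.645) = 0.7842
Then adjust to 8 items: n = 8/26 = 0.3077
r_new = n·r_full / (1 + (n − 1)·r_full) = 0.2413 / 0.4571 ≈ 0.5279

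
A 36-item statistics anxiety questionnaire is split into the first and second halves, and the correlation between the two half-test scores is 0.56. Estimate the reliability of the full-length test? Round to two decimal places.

0.72

Apply the Spearman-Brown correction with n = 2:
r_full = 2(0.56) / (1 + 0.56)
r_full = 1.1200 / 1.5600 ≈ 0.7179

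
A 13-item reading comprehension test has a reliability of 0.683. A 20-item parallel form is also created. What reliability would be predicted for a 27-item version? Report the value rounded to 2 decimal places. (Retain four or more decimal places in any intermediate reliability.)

0.82

The 20-item form is not needed; work directly from the 13-item form with n = 27/13 = 2.0769.
r_{27} = n·r / (1 + (n − 1)·r) = 1.4185 / 1.7355 ≈ 0.8173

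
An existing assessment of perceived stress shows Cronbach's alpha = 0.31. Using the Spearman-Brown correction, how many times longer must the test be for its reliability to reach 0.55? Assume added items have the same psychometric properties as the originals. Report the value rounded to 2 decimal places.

Invert Spearman-Brown to solve for n:
n = r_target (1 − r_old) / [ r_old (1 − r_target) ]
n = 0.55(1 − 0.31) / [0.31(1 − 0.55)]
n = 0.3795 / 0.1395 ≈ 2.7204

2.72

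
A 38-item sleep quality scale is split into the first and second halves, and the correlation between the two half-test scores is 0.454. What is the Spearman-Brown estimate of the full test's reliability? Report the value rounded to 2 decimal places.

r_full = 2r_hh / (1 + r_hh) = 2 × 0.454 / (1 + 0.454)
       = 0.9080 / 1.4540 = 0.6245

0.62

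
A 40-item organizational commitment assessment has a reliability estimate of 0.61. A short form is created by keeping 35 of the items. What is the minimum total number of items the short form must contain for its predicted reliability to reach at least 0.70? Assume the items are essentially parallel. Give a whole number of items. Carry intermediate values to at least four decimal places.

First, r for the 35-item form: n = 35/40 = 0.8750, so r_35 = 0.8750·0.61/(1 + (0.8750 − 1)·0.61) = 0.5778
Length factor from the short form to reach 0.70: n' = 0.70(1 − 0.5778) / [0.5778(1 − 0.70)] ≈ 1.7050
Total items = 1.7050 × 35 = 59.68, rounded up to 60.

60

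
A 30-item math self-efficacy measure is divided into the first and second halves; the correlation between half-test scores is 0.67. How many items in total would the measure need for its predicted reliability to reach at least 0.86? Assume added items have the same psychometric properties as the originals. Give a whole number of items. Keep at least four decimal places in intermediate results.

Corrected full-test reliability: r_full = 2 × 0.67 / (1 + 0.67) ≈ 0.8024
Solve Spearman-Brown for n: n = 0.86(1 − 0.8024) / [0.8024(1 − 0.86)] = 1.5127
Required items = 1.5127 × 30 = 45.38, so 46 items.

46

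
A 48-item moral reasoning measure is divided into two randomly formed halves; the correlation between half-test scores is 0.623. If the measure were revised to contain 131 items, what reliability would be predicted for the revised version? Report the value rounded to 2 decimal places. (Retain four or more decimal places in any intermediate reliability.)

0.90

First correct the split-half correlation to full-test reliability: r_full = 2 × 0.623 / (1 + 0.623) ≈ 0.7677
Then adjust to 131 items: n = 131/48 = 2.7292
r_new = n·r_full / (1 + (n − 1)·r_full) = 2.0952 / 2.3275 ≈ 0.9002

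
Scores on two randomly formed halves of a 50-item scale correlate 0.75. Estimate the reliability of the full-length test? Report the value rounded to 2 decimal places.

0.86

Apply the Spearman-Brown correction with n = 2:
r_full = 2(0.75) / (1 + 0.75)
r_full = 1.5000 / 1.7500 ≈ 0.8571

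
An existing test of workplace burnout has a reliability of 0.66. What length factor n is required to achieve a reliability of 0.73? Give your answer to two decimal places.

n = 0.73(1 − 0.66) / [0.66(1 − 0.73)]
  = 0.2482 / 0.1782 = 1.3928

1.39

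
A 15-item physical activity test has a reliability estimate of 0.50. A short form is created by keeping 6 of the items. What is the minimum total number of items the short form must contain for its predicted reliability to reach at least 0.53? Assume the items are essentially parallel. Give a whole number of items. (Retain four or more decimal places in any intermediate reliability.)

Short-form reliability: n = 6/15 = 0.4000; r_6 = n·r/(1+(n−1)r) ≈ 0.2857
Then solve for n' with r_old = 0.2857, r_target = 0.53: n' = 0.53(1 − 0.2857)/[0.2857(1 − 0.53)] = 2.8193
Items = 2.8193 × 6 ≈ 16.92 → 17

17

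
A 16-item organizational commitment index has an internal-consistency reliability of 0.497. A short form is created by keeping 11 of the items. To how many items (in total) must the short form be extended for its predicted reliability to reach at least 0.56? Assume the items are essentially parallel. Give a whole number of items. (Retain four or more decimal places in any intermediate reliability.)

21

Short-form reliability: n = 11/16 = 0.6875; r_11 = n·r/(1+(n−1)r) ≈ 0.4045
Length factor from the short form to reach 0.56: n' = 0.56(1 − 0.4045) / [0.4045(1 − 0.56)] ≈ 1.8737
Items = 1.8737 × 11 ≈ 20.61 → 21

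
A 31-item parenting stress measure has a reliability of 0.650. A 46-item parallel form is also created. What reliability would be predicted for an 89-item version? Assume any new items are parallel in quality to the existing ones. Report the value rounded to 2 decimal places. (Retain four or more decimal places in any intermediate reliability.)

0.84

Only the ratio of lengths matters: n = 89/31 = 2.8710
r_{89} = n·r / (1 + (n − 1)·r) = 1.8661 / 2.2161 ≈ 0.8421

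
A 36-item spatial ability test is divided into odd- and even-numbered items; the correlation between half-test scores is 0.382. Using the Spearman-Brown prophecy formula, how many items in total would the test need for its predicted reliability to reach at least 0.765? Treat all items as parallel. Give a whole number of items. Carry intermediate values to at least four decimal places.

95

Corrected full-test reliability: r_full = 2 × 0.382 / (1 + 0.382) ≈ 0.5528
n = r_tgt(1 − r_full) / [r_full(1 − r_tgt)] = 0.765 × 0.4472 / (0.5528 × 0.235) ≈ 2.6335
Required items = 2.6335 × 36 = 94.81, so 95 items.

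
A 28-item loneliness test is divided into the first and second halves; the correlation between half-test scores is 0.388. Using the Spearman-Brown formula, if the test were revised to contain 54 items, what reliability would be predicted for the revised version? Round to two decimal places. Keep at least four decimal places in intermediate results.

Spearman-Brown correction (n = 2): r_full = 2·0.388/(1 + 0.388) = 0.5591
Length factor from 28 to 54 items: n = 54/28 = 1.9286
r_new = n·r_full / (1 + (n − 1)·r_full) = 1.0783 / 1.5192 ≈ 0.7098

0.71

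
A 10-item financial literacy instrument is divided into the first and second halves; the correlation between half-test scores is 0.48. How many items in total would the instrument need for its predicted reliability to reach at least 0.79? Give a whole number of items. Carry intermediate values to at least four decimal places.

Corrected full-test reliability: r_full = 2 × 0.48 / (1 + 0.48) ≈ 0.6486
Solve Spearman-Brown for n: n = 0.79(1 − 0.6486) / [0.6486(1 − 0.79)] = 2.0381
Required items = 2.0381 × 10 = 20.38, so 21 items.

21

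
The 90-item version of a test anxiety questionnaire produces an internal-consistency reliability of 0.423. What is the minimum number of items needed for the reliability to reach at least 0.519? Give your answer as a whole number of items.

n = 0.519 × (1 − 0.423) / [ 0.423 × (1 − 0.519) ]
n = 0.299463 / 0.203463 ≈ 1.4718
So the test needs 1.4718 × 90 ≈ 132.46 items; rounding up, 133.

133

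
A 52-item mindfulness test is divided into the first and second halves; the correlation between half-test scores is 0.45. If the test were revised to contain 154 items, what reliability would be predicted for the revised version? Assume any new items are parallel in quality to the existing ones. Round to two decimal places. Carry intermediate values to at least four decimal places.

Full-test reliability from the split-half r: r_full = 2(0.45)/(1 + 0.45) = 0.6207
Then adjust to 154 items: n = 154/52 = 2.9615
r_new = n·r_full / (1 + (n − 1)·r_full) = 1.8382 / 2.2175 ≈ 0.8290

0.83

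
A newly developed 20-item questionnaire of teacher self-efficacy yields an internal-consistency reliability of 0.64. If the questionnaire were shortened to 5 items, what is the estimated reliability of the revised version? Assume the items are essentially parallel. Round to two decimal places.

0.31

Length ratio n = 5/20 = 0.25
r_new = (0.25 × 0.64) / (1 + (0.25 − 1) × 0.64)
     = 0.1600 / 0.5200 = 0.3077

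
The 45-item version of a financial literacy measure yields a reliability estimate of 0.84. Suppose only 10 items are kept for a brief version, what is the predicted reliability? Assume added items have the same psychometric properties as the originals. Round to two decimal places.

0.54

Length ratio n = 10/45 = 0.2222
r_new = (0.2222 × 0.84) / (1 + (0.2222 − 1) × 0.84)
r_new = 0.1866 / 0.3466 ≈ 0.5384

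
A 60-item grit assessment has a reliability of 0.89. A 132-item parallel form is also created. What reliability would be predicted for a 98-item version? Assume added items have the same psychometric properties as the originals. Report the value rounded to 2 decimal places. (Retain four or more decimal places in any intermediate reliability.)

0.93

The 132-item form is not needed; work directly from the 60-item form with n = 98/60 = 1.6333.
r_{98} = n·r / (1 + (n − 1)·r) = 1.4536 / 1.5636 ≈ 0.9296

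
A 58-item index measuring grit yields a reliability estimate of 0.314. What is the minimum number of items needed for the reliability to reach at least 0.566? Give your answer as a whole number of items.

n = 0.566(1 − 0.314) / [0.314(1 − 0.566)]
  = 0.388276 / 0.136276 = 2.8492
So the test needs 2.8492 × 58 ≈ 165.25 items; rounding up, 166.

166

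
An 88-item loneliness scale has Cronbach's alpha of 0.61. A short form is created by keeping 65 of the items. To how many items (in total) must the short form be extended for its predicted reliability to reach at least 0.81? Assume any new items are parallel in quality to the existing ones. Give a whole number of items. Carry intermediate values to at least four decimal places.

240

First, r for the 65-item form: n = 65/88 = 0.7386, so r_65 = 0.7386·0.61/(1 + (0.7386 − 1)·0.61) = 0.5360
Length factor from the short form to reach 0.81: n' = 0.81(1 − 0.5360) / [0.5360(1 − 0.81)] ≈ 3.6905
Items = 3.6905 × 65 ≈ 239.88 → 240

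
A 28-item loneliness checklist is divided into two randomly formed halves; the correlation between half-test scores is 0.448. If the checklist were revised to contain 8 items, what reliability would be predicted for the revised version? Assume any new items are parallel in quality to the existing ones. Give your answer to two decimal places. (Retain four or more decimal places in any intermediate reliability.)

0.32

Full-test reliability from the split-half r: r_full = 2(0.448)/(1 + 0.448) = 0.6188
Length factor from 28 to 8 items: n = 8/28 = 0.2857
r_new = n·r_full / (1 + (n − 1)·r_full) = 0.1768 / 0.5580 ≈ 0.3168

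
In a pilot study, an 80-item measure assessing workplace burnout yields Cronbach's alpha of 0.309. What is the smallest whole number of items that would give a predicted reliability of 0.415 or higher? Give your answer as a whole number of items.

127

n = 0.415(1 − 0.309) / [0.309(1 − 0.415)]
n = 0.286765 / 0.180765 ≈ 1.5864
Items needed = n × 80 = 1.5864 × 80 ≈ 126.91 → round up to 127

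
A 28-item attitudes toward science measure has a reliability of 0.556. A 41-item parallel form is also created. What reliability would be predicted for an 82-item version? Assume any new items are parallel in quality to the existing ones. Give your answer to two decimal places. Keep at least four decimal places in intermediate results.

The 41-item form is not needed; work directly from the 28-item form with n = 82/28 = 2.9286.
r_{82} = n·r / (1 + (n − 1)·r) = 1.6283 / 2.0723 ≈ 0.7857

0.79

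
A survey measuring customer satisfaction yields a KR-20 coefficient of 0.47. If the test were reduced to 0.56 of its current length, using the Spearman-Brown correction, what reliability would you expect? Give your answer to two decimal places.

0.33

Apply the Spearman-Brown prophecy formula, r' = nr / [1 + (n − 1)r]:
r_new = (0.56 × 0.47) / (1 + (0.56 − 1) × 0.47)
r_new = 0.2632 / 0.7932 ≈ 0.3318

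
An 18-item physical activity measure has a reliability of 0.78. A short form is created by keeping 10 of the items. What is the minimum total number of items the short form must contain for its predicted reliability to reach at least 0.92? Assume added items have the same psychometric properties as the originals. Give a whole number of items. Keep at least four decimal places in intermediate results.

Short-form reliability: n = 10/18 = 0.5556; r_10 = n·r/(1+(n−1)r) ≈ 0.6633
Then solve for n' with r_old = 0.6633, r_target = 0.92: n' = 0.92(1 − 0.6633)/[0.6633(1 − 0.92)] = 5.8376
Items = 5.8376 × 10 ≈ 58.38 → 59

59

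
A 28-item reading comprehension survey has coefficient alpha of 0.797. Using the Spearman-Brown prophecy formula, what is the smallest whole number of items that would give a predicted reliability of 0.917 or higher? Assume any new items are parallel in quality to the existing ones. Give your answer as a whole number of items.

Rearranging the Spearman-Brown formula for n,
n = r*(1 − r) / [ r (1 − r*) ]
n = 0.917 × (1 − 0.797) / [ 0.797 × (1 − 0.917) ]
  = 0.186151 / 0.066151 = 2.8140
So the test needs 2.8140 × 28 ≈ 78.79 items; rounding up, 79.

79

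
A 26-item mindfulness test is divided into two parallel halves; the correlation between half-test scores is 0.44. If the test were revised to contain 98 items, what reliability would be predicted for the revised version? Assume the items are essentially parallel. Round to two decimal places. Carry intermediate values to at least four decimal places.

First correct the split-half correlation to full-test reliability: r_full = 2 × 0.44 / (1 + 0.44) ≈ 0.6111
Then adjust to 98 items: n = 98/26 = 3.7692
r_new = n·r_full / (1 + (n − 1)·r_full) = 2.3034 / 2.6923 ≈ 0.8556

0.86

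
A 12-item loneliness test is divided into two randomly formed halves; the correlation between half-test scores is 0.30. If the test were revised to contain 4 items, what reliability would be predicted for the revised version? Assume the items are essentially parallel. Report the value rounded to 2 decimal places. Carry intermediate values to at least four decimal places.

First correct the split-half correlation to full-test reliability: r_full = 2 × 0.30 / (1 + 0.30) ≈ 0.4615
Then adjust to 4 items: n = 4/12 = 0.3333
r_new = n·r_full / (1 + (n − 1)·r_full) = 0.1538 / 0.6923 ≈ 0.2222

0.22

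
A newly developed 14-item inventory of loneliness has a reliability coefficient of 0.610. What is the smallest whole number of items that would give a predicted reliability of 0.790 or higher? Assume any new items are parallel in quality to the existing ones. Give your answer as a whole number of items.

n = [0.790 × 0.390] / [0.610 × 0.210]
  = 0.308100 / 0.128100 = 2.4052
2.4052 × 14 = 33.67 → 34 items

34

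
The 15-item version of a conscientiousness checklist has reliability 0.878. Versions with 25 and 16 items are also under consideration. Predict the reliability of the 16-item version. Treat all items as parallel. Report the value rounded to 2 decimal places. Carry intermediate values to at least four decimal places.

The 25-item form is not needed; work directly from the 15-item form with n = 16/15 = 1.0667.
r_{16} = n·r / (1 + (n − 1)·r) = 0.9366 / 1.0586 ≈ 0.8848

0.88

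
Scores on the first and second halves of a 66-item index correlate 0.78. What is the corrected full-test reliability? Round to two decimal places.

0.88

Apply the Spearman-Brown correction with n = 2:
r_full = 2(0.78) / (1 + 0.78)
r_full = 1.5600 / 1.7800 ≈ 0.8764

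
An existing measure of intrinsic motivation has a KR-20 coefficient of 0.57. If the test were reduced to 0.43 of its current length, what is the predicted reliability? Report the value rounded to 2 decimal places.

0.36

r_new = 0.43·0.57 / [1 + (0.43 − 1)·0.57]
     = 0.2451 / 0.6751 = 0.3631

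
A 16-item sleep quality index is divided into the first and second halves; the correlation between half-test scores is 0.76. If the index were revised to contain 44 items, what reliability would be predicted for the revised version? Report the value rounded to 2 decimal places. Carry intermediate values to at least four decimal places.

0.95

Full-test reliability from the split-half r: r_full = 2(0.76)/(1 + 0.76) = 0.8636
Length factor from 16 to 44 items: n = 44/16 = 2.7500
r_new = n·r_full / (1 + (n − 1)·r_full) = 2.3749 / 2.5113 ≈ 0.9457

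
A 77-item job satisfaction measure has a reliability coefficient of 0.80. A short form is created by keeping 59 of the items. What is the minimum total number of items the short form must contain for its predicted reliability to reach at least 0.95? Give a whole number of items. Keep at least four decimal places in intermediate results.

Short-form reliability: n = 59/77 = 0.7662; r_59 = n·r/(1+(n−1)r) ≈ 0.7540
Then solve for n' with r_old = 0.7540, r_target = 0.95: n' = 0.95(1 − 0.7540)/[0.7540(1 − 0.95)] = 6.1989
Items = 6.1989 × 59 ≈ 365.74 → 366

366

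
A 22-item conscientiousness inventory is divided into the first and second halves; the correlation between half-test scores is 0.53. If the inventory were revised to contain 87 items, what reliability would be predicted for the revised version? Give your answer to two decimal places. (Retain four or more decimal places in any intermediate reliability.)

Full-test reliability from the split-half r: r_full = 2(0.53)/(1 + 0.53) = 0.6928
Then adjust to 87 items: n = 87/22 = 3.9545
r_new = n·r_full / (1 + (n − 1)·r_full) = 2.7397 / 3.0469 ≈ 0.8992

0.90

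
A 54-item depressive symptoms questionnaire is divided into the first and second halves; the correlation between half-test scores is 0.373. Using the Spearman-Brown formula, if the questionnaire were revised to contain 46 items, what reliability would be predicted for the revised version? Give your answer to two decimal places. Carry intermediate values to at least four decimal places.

Spearman-Brown correction (n = 2): r_full = 2·0.373/(1 + 0.373) = 0.5433
Length factor from 54 to 46 items: n = 46/54 = 0.8519
r_new = n·r_full / (1 + (n − 1)·r_full) = 0.4628 / 0.9195 ≈ 0.5033

0.50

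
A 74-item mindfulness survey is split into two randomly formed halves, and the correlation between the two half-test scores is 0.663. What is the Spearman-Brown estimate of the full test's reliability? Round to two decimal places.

0.80

The full test is twice the length of either half (n = 2).
r_full = 2r_hh / (1 + r_hh) = 2 × 0.663 / (1 + 0.663)
       = 1.3260 / 1.6630 = 0.7974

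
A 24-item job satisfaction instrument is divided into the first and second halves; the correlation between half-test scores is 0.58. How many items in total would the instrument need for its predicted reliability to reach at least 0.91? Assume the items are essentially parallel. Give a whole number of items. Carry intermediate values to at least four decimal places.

r_full = 2(0.58)/(1 + 0.58) = 0.7342
n = r_tgt(1 − r_full) / [r_full(1 − r_tgt)] = 0.91 × 0.2658 / (0.7342 × 0.09) ≈ 3.6605
Items = 3.6605 × 24 ≈ 87.85 → 88

88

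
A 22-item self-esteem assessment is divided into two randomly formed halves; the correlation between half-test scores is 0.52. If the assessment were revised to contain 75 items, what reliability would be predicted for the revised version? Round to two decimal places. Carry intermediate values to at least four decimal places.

0.88

Spearman-Brown correction (n = 2): r_full = 2·0.52/(1 + 0.52) = 0.6842
Then adjust to 75 items: n = 75/22 = 3.4091
r_new = n·r_full / (1 + (n − 1)·r_full) = 2.3325 / 2.6483 ≈ 0.8808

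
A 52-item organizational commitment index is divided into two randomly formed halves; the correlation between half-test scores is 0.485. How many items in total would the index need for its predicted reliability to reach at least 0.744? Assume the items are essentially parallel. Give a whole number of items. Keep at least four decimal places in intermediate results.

r_full = 2(0.485)/(1 + 0.485) = 0.6532
n = r_tgt(1 − r_full) / [r_full(1 − r_tgt)] = 0.744 × 0.3468 / (0.6532 × 0.256) ≈ 1.5430
Items = 1.5430 × 52 ≈ 80.24 → 81

81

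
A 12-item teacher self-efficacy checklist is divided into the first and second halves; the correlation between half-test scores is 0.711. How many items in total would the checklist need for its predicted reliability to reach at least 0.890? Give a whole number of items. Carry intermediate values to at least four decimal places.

Corrected full-test reliability: r_full = 2 × 0.711 / (1 + 0.711) ≈ 0.8311
n = r_tgt(1 − r_full) / [r_full(1 − r_tgt)] = 0.890 × 0.1689 / (0.8311 × 0.110) ≈ 1.6443
Items = 1.6443 × 12 ≈ 19.73 → 20

20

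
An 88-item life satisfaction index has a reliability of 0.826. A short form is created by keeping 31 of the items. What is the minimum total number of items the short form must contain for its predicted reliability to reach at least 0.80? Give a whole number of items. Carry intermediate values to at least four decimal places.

75

First, r for the 31-item form: n = 31/88 = 0.3523, so r_31 = 0.3523·0.826/(1 + (0.3523 − 1)·0.826) = 0.6258
Length factor from the short form to reach 0.80: n' = 0.80(1 − 0.6258) / [0.6258(1 − 0.80)] ≈ 2.3918
Items = 2.3918 × 31 ≈ 74.15 → 75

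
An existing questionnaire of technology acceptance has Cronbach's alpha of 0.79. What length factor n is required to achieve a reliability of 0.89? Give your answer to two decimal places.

Spearman-Brown solved for the length factor n:
n = r*(1 − r) / [ r (1 − r*) ]
n = 0.89 × (1 − 0.79) / [ 0.79 × (1 − 0.89) ]
n = 0.1869 / 0.0869 ≈ 2.1507

2.15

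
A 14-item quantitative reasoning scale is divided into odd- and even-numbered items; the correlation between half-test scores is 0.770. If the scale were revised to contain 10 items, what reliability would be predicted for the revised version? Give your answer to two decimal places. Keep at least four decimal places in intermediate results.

First correct the split-half correlation to full-test reliability: r_full = 2 × 0.770 / (1 + 0.770) ≈ 0.8701
Length factor from 14 to 10 items: n = 10/14 = 0.7143
r_new = n·r_full / (1 + (n − 1)·r_full) = 0.6215 / 0.7514 ≈ 0.8271

0.83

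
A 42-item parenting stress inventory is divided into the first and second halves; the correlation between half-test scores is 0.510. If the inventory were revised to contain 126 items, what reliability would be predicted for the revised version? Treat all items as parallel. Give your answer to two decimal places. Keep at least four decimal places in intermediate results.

First correct the split-half correlation to full-test reliability: r_full = 2 × 0.510 / (1 + 0.510) ≈ 0.6755
Length factor from 42 to 126 items: n = 126/42 = 3.0000
r_new = n·r_full / (1 + (n − 1)·r_full) = 2.0265 / 2.3510 ≈ 0.8620

0.86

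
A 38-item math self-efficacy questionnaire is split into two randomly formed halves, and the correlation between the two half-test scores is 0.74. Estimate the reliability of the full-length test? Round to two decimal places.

0.85

The full test is twice the length of either half (n = 2).
r_full = 2(0.74) / (1 + 0.74)
       = 1.4800 / 1.7400 = 0.8506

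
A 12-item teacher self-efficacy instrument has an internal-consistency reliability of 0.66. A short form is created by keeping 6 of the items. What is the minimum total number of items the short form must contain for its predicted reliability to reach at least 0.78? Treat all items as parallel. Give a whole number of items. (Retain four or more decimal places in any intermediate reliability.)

22

First, r for the 6-item form: n = 6/12 = 0.5000, so r_6 = 0.5000·0.66/(1 + (0.5000 − 1)·0.66) = 0.4925
Length factor from the short form to reach 0.78: n' = 0.78(1 − 0.4925) / [0.4925(1 − 0.78)] ≈ 3.6534
Total items = 3.6534 × 6 = 21.92, rounded up to 22.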